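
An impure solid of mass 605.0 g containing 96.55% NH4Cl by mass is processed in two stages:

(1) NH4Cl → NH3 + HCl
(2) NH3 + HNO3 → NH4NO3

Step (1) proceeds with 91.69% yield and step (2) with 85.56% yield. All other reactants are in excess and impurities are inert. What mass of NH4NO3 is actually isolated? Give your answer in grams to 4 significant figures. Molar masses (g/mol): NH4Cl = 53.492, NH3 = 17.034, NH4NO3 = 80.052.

685.8 g

Pure NH4Cl = 605.0 × 0.9655 = 584.13 g.
n(NH4Cl) = 584.13 / 53.492 = 10.920 mol.
Step 1 (NH4Cl:NH3 = 1:1): theoretical n(NH3) = 10.920 mol; at 91.69% yield, n(NH3) = 10.012 mol.
Step 2 (NH3:NH4NO3 = 1:1): theoretical n(NH4NO3) = 10.012 mol, so theoretical mass = 10.012 × 80.052 = 801.52 g.
At 85.56% yield, actual mass of NH4NO3 = 801.52 × 0.8556 = 685.78 g.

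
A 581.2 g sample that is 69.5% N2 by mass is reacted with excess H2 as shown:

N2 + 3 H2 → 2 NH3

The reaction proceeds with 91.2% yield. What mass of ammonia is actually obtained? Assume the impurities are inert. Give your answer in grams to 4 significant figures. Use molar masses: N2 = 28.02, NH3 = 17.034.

Pure N2 available = 581.2 g × 0.695 = 403.93 g.
n(N2) = 403.93 g / 28.02 g/mol = 14.416 mol.
From the equation the N2:NH3 mole ratio is 1:2, so n(NH3) = 14.416 × 2/1 = 28.832 mol.
Mass of NH3 = 28.832 mol × 17.034 g/mol = 491.12 g.
Actual mass collected = 491.12 g × 0.912 = 447.90 g.

447.9 g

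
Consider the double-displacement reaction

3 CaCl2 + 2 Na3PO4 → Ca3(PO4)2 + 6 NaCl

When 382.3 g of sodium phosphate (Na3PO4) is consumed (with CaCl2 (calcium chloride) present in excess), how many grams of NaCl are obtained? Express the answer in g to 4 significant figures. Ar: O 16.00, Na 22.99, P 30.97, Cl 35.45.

408.8 g

M(Na3PO4) = 3(22.99) + 30.97 + 4(16.00) = 163.94 g/mol.
M(NaCl) = 22.99 + 35.45 = 58.44 g/mol.
n(Na3PO4) = 382.30 g / 163.94 g/mol = 2.3320 mol.
From the equation the Na3PO4:NaCl mole ratio is 2:6, so n(NaCl) = 2.3320 × 6/2 = 6.9959 mol.
Mass of NaCl = 6.9959 mol × 58.44 g/mol = 408.84 g.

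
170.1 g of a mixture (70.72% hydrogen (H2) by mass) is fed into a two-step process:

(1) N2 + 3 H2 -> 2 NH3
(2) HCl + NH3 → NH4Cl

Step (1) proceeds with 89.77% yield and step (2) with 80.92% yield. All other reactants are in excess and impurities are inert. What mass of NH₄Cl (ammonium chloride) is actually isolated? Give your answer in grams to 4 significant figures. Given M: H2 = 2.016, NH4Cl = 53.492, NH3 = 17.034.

1546 g

Pure H2 = 170.1 × 0.7072 = 120.29 g.
n(H2) = 120.29 / 2.016 = 59.670 mol.
Step 1 (H2:NH3 = 3:2): theoretical n(NH3) = 39.780 mol; at 89.77% yield, n(NH3) = 35.711 mol.
Step 2 (NH3:NH4Cl = 1:1): theoretical n(NH4Cl) = 35.711 mol, so theoretical mass = 35.711 × 53.492 = 1910.2 g.
At 80.92% yield, actual mass of NH4Cl = 1910.2 × 0.8092 = 1545.8 g.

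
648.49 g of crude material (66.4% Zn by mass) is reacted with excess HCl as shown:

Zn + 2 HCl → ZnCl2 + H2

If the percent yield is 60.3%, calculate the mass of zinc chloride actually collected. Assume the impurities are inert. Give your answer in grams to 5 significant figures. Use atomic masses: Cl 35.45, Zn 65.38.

Pure Zn available = 648.49 g × 0.664 = 430.597 g.
M(Zn) = 65.38 g/mol.
M(ZnCl2) = 65.38 + 2(35.45) = 136.28 g/mol.
n(Zn) = 430.597 g / 65.38 g/mol = 6.58607 mol.
From the equation the Zn:ZnCl2 mole ratio is 1:1, so n(ZnCl2) = 6.58607 × 1/1 = 6.58607 mol.
Mass of ZnCl2 = 6.58607 mol × 136.28 g/mol = 897.550 g.
Actual mass collected = 897.550 g × 0.603 = 541.223 g.

541.22 g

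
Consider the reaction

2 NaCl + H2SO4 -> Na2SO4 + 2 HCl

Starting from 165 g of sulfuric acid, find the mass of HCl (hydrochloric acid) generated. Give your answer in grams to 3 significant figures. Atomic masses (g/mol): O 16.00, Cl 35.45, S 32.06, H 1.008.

123 g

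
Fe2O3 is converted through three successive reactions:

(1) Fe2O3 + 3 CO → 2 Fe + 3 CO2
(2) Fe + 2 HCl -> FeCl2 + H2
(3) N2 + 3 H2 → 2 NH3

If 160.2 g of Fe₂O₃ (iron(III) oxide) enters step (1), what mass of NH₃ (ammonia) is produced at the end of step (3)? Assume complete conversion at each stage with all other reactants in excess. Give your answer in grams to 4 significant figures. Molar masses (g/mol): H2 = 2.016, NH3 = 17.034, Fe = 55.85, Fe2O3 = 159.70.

n(Fe2O3) = 160.2 / 159.70 = 1.0031 mol.
Reaction (1): Fe2O3→Fe ratio 1:2 ⇒ n(Fe) = 2.0063 mol.
Reaction (2): Fe→H2 ratio 1:1 ⇒ n(H2) = 2.0063 mol.
Reaction (3): H2→NH3 ratio 3:2 ⇒ n(NH3) = 1.3375 mol.
Mass of NH3 = 1.3375 × 17.034 = 22.783 g.

22.78 g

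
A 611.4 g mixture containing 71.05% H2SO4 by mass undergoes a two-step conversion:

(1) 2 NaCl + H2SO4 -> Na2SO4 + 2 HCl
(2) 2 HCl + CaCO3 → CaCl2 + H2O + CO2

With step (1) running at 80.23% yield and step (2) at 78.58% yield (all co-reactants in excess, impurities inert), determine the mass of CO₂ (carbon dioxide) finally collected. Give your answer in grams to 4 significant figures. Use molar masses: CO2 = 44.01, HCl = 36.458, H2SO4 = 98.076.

122.9 g

Pure H2SO4 = 611.4 × 0.7105 = 434.40 g.
n(H2SO4) = 434.40 / 98.076 = 4.4292 mol.
Step 1 (H2SO4:HCl = 1:2): theoretical n(HCl) = 8.8584 mol; at 80.23% yield, n(HCl) = 7.1071 mol.
Step 2 (HCl:CO2 = 2:1): theoretical n(CO2) = 3.5536 mol, so theoretical mass = 3.5536 × 44.01 = 156.39 g.
At 78.58% yield, actual mass of CO2 = 156.39 × 0.7858 = 122.89 g.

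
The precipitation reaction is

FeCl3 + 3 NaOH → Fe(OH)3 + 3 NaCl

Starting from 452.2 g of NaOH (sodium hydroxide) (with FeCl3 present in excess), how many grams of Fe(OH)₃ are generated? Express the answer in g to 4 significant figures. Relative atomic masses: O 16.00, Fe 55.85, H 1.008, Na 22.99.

402.8 g

M(NaOH) = 22.99 + 16.00 + 1.008 = 39.998 g/mol.
M(Fe(OH)3) = 55.85 + 3(16.00) + 3(1.008) = 106.874 g/mol.
n(NaOH) = 452.20 g / 39.998 g/mol = 11.306 mol.
From the equation the NaOH:Fe(OH)3 mole ratio is 3:1, so n(Fe(OH)3) = 11.306 × 1/3 = 3.7685 mol.
Mass of Fe(OH)3 = 3.7685 mol × 106.874 g/mol = 402.76 g.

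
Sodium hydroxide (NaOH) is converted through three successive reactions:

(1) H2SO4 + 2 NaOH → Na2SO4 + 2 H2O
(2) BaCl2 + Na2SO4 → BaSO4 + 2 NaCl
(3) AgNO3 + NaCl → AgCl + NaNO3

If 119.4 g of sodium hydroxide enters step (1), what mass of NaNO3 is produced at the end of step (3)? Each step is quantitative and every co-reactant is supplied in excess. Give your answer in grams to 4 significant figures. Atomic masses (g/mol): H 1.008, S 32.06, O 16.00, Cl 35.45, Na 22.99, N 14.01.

M(NaOH) = 22.99 + 16.00 + 1.008 = 39.998 g/mol.
M(NaNO3) = 22.99 + 14.01 + 3(16.00) = 85.00 g/mol.
n(NaOH) = 119.4 / 39.998 = 2.9851 mol.
Reaction (1): NaOH→Na2SO4 ratio 2:1 ⇒ n(Na2SO4) = 1.4926 mol.
Reaction (2): Na2SO4→NaCl ratio 1:2 ⇒ n(NaCl) = 2.9851 mol.
Reaction (3): NaCl→NaNO3 ratio 1:1 ⇒ n(NaNO3) = 2.9851 mol.
Mass of NaNO3 = 2.9851 × 85.00 = 253.74 g.

253.7 g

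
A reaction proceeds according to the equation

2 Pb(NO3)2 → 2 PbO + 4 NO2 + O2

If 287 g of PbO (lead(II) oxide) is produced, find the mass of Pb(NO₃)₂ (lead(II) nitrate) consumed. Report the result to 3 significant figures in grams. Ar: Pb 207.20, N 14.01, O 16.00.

M(PbO) = 207.20 + 16.00 = 223.20 g/mol.
M(Pb(NO3)2) = 207.20 + 2(14.01) + 6(16.00) = 331.22 g/mol.
n(PbO) = 287.0 g / 223.20 g/mol = 1.286 mol.
From the equation the PbO:Pb(NO3)2 mole ratio is 2:2, so n(Pb(NO3)2) = 1.286 × 2/2 = 1.286 mol.
Mass of Pb(NO3)2 = 1.286 mol × 331.22 g/mol = 425.9 g.

426 g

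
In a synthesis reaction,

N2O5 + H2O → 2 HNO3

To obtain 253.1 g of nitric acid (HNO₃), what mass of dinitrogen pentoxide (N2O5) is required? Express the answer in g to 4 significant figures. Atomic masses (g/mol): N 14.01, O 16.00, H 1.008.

216.9 g

M(HNO3) = 1.008 + 14.01 + 3(16.00) = 63.018 g/mol.
M(N2O5) = 2(14.01) + 5(16.00) = 108.02 g/mol.
n(HNO3) = 253.10 g / 63.018 g/mol = 4.0163 mol.
From the equation the HNO3:N2O5 mole ratio is 2:1, so n(N2O5) = 4.0163 × 1/2 = 2.0082 mol.
Mass of N2O5 = 2.0082 mol × 108.02 g/mol = 216.92 g.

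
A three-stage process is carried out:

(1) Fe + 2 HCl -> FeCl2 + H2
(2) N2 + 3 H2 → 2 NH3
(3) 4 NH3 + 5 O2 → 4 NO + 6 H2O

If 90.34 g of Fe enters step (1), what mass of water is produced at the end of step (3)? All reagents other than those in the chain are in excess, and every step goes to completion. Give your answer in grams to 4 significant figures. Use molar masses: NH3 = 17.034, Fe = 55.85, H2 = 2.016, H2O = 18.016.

n(Fe) = 90.34 / 55.85 = 1.6175 mol.
Reaction (1): Fe→H2 ratio 1:1 ⇒ n(H2) = 1.6175 mol.
Reaction (2): H2→NH3 ratio 3:2 ⇒ n(NH3) = 1.0784 mol.
Reaction (3): NH3→H2O ratio 4:6 ⇒ n(H2O) = 1.6175 mol.
Mass of H2O = 1.6175 × 18.016 = 29.142 g.

29.14 g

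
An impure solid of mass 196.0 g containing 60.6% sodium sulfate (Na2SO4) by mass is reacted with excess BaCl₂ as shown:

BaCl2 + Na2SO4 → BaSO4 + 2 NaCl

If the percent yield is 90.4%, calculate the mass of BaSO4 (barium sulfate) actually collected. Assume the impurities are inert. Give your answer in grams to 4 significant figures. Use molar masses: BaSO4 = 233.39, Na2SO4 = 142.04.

176.4 g

Pure Na2SO4 available = 196.0 g × 0.606 = 118.78 g.
n(Na2SO4) = 118.78 g / 142.04 g/mol = 0.83622 mol.
From the equation the Na2SO4:BaSO4 mole ratio is 1:1, so n(BaSO4) = 0.83622 × 1/1 = 0.83622 mol.
Mass of BaSO4 = 0.83622 mol × 233.39 g/mol = 195.16 g.
Actual mass collected = 195.16 g × 0.904 = 176.43 g.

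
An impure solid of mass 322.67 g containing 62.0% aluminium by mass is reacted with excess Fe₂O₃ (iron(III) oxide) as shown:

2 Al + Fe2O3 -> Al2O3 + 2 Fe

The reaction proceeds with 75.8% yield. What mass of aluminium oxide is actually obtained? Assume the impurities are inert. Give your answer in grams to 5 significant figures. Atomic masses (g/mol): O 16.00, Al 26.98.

286.53 g

Pure Al available = 322.67 g × 0.620 = 200.055 g.
M(Al) = 26.98 g/mol.
M(Al2O3) = 2(26.98) + 3(16.00) = 101.96 g/mol.
n(Al) = 200.055 g / 26.98 g/mol = 7.41495 mol.
From the equation the Al:Al2O3 mole ratio is 2:1, so n(Al2O3) = 7.41495 × 1/2 = 3.70748 mol.
Mass of Al2O3 = 3.70748 mol × 101.96 g/mol = 378.014 g.
Actual mass collected = 378.014 g × 0.758 = 286.535 g.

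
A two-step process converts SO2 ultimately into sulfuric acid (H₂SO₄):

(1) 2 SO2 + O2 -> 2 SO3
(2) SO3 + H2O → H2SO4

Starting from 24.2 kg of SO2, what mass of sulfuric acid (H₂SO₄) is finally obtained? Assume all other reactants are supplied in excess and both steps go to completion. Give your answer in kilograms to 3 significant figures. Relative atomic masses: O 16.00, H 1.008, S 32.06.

37.1 kg

M(SO2) = 32.06 + 2(16.00) = 64.06 g/mol.
M(H2SO4) = 2(1.008) + 32.06 + 4(16.00) = 98.076 g/mol.
24.2 kg = 24200 g.
n(SO2) = 24200 / 64.06 = 377.8 mol.
Step 1 gives a 2:2 ratio of SO2 to SO3, so n(SO3) = 377.8 mol.
In step 2 the SO3:H2SO4 ratio is 1:1, so n(H2SO4) = 377.8 mol.
Mass of H2SO4 = 377.8 × 98.076 = 37050 g = 37.1 kg.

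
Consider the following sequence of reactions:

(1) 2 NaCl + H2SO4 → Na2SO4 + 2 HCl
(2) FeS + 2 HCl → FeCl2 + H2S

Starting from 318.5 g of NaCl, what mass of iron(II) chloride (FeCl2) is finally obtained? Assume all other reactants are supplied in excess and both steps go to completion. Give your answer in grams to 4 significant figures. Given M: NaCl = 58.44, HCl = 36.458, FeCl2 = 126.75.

345.4 g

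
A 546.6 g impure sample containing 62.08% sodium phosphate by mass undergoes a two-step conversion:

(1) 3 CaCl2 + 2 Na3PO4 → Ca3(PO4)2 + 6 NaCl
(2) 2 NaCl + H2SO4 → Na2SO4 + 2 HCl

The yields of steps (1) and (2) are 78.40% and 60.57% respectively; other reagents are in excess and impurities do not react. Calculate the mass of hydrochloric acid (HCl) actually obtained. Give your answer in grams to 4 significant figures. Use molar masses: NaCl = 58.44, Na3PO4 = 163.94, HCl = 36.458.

Pure Na3PO4 = 546.6 × 0.6208 = 339.33 g.
n(Na3PO4) = 339.33 / 163.94 = 2.0698 mol.
Step 1 (Na3PO4:NaCl = 2:6): theoretical n(NaCl) = 6.2095 mol; at 78.40% yield, n(NaCl) = 4.8683 mol.
Step 2 (NaCl:HCl = 2:2): theoretical n(HCl) = 4.8683 mol, so theoretical mass = 4.8683 × 36.458 = 177.49 g.
At 60.57% yield, actual mass of HCl = 177.49 × 0.6057 = 107.50 g.

107.5 g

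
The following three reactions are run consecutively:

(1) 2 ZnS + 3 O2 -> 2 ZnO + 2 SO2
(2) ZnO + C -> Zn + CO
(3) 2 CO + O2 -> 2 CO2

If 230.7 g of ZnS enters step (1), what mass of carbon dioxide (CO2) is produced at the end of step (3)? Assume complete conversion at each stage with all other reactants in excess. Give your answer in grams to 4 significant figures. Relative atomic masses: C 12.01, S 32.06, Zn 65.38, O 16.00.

104.2 g

M(ZnS) = 65.38 + 32.06 = 97.44 g/mol.
M(CO2) = 12.01 + 2(16.00) = 44.01 g/mol.
n(ZnS) = 230.7 / 97.44 = 2.3676 mol.
Reaction (1): ZnS→ZnO ratio 2:2 ⇒ n(ZnO) = 2.3676 mol.
Reaction (2): ZnO→CO ratio 1:1 ⇒ n(CO) = 2.3676 mol.
Reaction (3): CO→CO2 ratio 2:2 ⇒ n(CO2) = 2.3676 mol.
Mass of CO2 = 2.3676 × 44.01 = 104.20 g.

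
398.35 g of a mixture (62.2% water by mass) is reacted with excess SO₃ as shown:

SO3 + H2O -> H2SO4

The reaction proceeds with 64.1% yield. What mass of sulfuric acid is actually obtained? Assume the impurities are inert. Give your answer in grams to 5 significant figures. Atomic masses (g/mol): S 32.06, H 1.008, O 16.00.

Pure H2O available = 398.35 g × 0.622 = 247.774 g.
M(H2O) = 2(1.008) + 16.00 = 18.016 g/mol.
M(H2SO4) = 2(1.008) + 32.06 + 4(16.00) = 98.076 g/mol.
n(H2O) = 247.774 g / 18.016 g/mol = 13.7530 mol.
From the equation the H2O:H2SO4 mole ratio is 1:1, so n(H2SO4) = 13.7530 × 1/1 = 13.7530 mol.
Mass of H2SO4 = 13.7530 mol × 98.076 g/mol = 1348.84 g.
Actual mass collected = 1348.84 g × 0.641 = 864.605 g.

864.60 g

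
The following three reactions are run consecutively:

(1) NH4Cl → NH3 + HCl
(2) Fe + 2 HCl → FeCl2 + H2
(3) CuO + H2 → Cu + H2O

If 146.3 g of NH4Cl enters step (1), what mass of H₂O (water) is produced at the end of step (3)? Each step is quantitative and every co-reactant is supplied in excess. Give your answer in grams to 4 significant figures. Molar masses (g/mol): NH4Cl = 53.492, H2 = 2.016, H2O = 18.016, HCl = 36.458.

24.64 g

n(NH4Cl) = 146.3 / 53.492 = 2.7350 mol.
Reaction (1): NH4Cl→HCl ratio 1:1 ⇒ n(HCl) = 2.7350 mol.
Reaction (2): HCl→H2 ratio 2:1 ⇒ n(H2) = 1.3675 mol.
Reaction (3): H2→H2O ratio 1:1 ⇒ n(H2O) = 1.3675 mol.
Mass of H2O = 1.3675 × 18.016 = 24.637 g.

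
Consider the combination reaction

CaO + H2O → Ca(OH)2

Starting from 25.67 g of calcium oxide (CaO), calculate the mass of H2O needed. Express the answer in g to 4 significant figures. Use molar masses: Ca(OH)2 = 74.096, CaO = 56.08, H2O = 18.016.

n(CaO) = 25.670 g / 56.08 g/mol = 0.45774 mol.
From the equation the CaO:H2O mole ratio is 1:1, so n(H2O) = 0.45774 × 1/1 = 0.45774 mol.
Mass of H2O = 0.45774 mol × 18.016 g/mol = 8.2466 g.

8.247 g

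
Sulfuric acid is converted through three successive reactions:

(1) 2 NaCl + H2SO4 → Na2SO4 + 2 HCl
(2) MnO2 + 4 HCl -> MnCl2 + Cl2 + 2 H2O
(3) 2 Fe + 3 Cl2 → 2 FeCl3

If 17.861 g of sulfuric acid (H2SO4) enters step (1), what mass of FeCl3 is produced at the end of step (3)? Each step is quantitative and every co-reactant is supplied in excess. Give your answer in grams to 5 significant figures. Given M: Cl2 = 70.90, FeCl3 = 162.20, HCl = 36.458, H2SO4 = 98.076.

9.8463 g

n(H2SO4) = 17.861 / 98.076 = 0.182114 mol.
Reaction (1): H2SO4→HCl ratio 1:2 ⇒ n(HCl) = 0.364228 mol.
Reaction (2): HCl→Cl2 ratio 4:1 ⇒ n(Cl2) = 0.0910569 mol.
Reaction (3): Cl2→FeCl3 ratio 3:2 ⇒ n(FeCl3) = 0.0607046 mol.
Mass of FeCl3 = 0.0607046 × 162.20 = 9.84629 g.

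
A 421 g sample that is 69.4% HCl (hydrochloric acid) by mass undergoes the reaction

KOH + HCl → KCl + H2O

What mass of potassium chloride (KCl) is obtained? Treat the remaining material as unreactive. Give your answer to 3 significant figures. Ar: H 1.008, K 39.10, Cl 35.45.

Mass of pure HCl = 421 g × 0.694 = 292.2 g.
M(HCl) = 1.008 + 35.45 = 36.458 g/mol.
M(KCl) = 39.10 + 35.45 = 74.55 g/mol.
n(HCl) = 292.2 g / 36.458 g/mol = 8.014 mol.
From the equation the HCl:KCl mole ratio is 1:1, so n(KCl) = 8.014 × 1/1 = 8.014 mol.
Mass of KCl = 8.014 mol × 74.55 g/mol = 597.4 g.

597 g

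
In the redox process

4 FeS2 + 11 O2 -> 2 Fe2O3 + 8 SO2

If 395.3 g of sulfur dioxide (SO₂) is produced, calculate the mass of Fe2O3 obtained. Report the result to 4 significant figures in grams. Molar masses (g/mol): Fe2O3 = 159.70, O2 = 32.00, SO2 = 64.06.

n(SO2) = 395.30 g / 64.06 g/mol = 6.1708 mol.
From the equation the SO2:Fe2O3 mole ratio is 8:2, so n(Fe2O3) = 6.1708 × 2/8 = 1.5427 mol.
Mass of Fe2O3 = 1.5427 mol × 159.70 g/mol = 246.37 g.

246.4 g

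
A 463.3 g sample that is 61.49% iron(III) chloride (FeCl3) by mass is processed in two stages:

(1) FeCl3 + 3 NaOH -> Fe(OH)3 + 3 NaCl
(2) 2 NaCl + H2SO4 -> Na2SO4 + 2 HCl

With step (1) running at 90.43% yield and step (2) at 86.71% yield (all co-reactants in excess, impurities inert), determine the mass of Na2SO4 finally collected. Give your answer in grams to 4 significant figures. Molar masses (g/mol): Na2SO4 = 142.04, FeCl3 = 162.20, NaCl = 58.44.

Pure FeCl3 = 463.3 × 0.6149 = 284.88 g.
n(FeCl3) = 284.88 / 162.20 = 1.7564 mol.
Step 1 (FeCl3:NaCl = 1:3): theoretical n(NaCl) = 5.2691 mol; at 90.43% yield, n(NaCl) = 4.7649 mol.
Step 2 (NaCl:Na2SO4 = 2:1): theoretical n(Na2SO4) = 2.3824 mol, so theoretical mass = 2.3824 × 142.04 = 338.40 g.
At 86.71% yield, actual mass of Na2SO4 = 338.40 × 0.8671 = 293.43 g.

293.4 g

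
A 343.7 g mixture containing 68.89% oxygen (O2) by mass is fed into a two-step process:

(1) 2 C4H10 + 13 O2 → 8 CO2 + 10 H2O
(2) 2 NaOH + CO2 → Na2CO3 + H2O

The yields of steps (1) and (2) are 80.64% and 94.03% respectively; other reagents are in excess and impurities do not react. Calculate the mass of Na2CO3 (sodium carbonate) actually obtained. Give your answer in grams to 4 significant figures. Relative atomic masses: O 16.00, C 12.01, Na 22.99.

365.9 g

Pure O2 = 343.7 × 0.6889 = 236.77 g.
M(O2) = 2(16.00) = 32.00 g/mol.
M(Na2CO3) = 2(22.99) + 12.01 + 3(16.00) = 105.99 g/mol.
n(O2) = 236.77 / 32.00 = 7.3992 mol.
Step 1 (O2:CO2 = 13:8): theoretical n(CO2) = 4.5534 mol; at 80.64% yield, n(CO2) = 3.6718 mol.
Step 2 (CO2:Na2CO3 = 1:1): theoretical n(Na2CO3) = 3.6718 mol, so theoretical mass = 3.6718 × 105.99 = 389.18 g.
At 94.03% yield, actual mass of Na2CO3 = 389.18 × 0.9403 = 365.94 g.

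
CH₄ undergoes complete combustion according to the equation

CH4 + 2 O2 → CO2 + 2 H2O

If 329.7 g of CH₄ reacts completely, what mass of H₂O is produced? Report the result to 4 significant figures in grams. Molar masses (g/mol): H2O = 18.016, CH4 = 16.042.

740.5 g

n(CH4) = 329.70 g / 16.042 g/mol = 20.552 mol.
From the equation the CH4:H2O mole ratio is 1:2, so n(H2O) = 20.552 × 2/1 = 41.105 mol.
Mass of H2O = 41.105 mol × 18.016 g/mol = 740.54 g.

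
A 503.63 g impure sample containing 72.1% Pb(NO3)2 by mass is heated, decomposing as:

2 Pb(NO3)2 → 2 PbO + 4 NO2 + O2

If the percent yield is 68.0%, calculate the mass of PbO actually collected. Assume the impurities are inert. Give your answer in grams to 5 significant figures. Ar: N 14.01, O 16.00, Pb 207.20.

166.39 g

Pure Pb(NO3)2 available = 503.63 g × 0.721 = 363.117 g.
M(Pb(NO3)2) = 207.20 + 2(14.01) + 6(16.00) = 331.22 g/mol.
M(PbO) = 207.20 + 16.00 = 223.20 g/mol.
n(Pb(NO3)2) = 363.117 g / 331.22 g/mol = 1.09630 mol.
From the equation the Pb(NO3)2:PbO mole ratio is 2:2, so n(PbO) = 1.09630 × 2/2 = 1.09630 mol.
Mass of PbO = 1.09630 mol × 223.20 g/mol = 244.695 g.
Actual mass collected = 244.695 g × 0.680 = 166.392 g.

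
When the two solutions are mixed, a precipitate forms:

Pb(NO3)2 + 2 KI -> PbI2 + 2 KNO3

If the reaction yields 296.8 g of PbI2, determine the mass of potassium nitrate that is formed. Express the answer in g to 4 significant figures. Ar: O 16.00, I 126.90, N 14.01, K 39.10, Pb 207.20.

130.2 g

M(PbI2) = 207.20 + 2(126.90) = 461.00 g/mol.
M(KNO3) = 39.10 + 14.01 + 3(16.00) = 101.11 g/mol.
n(PbI2) = 296.80 g / 461.00 g/mol = 0.64382 mol.
From the equation the PbI2:KNO3 mole ratio is 1:2, so n(KNO3) = 0.64382 × 2/1 = 1.2876 mol.
Mass of KNO3 = 1.2876 mol × 101.11 g/mol = 130.19 g.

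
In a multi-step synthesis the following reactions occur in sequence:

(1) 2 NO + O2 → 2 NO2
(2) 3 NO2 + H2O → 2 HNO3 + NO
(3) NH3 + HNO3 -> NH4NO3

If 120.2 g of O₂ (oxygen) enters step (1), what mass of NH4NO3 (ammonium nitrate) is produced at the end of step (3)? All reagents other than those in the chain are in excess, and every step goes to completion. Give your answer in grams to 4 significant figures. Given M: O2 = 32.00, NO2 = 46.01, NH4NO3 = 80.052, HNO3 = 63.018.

400.9 g

n(O2) = 120.2 / 32.00 = 3.7563 mol.
Reaction (1): O2→NO2 ratio 1:2 ⇒ n(NO2) = 7.5125 mol.
Reaction (2): NO2→HNO3 ratio 3:2 ⇒ n(HNO3) = 5.0083 mol.
Reaction (3): HNO3→NH4NO3 ratio 1:1 ⇒ n(NH4NO3) = 5.0083 mol.
Mass of NH4NO3 = 5.0083 × 80.052 = 400.93 g.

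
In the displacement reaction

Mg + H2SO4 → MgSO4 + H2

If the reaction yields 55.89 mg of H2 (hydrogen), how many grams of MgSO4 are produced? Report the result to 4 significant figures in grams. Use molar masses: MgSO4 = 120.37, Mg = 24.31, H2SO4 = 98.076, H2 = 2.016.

3.337 g

Convert: 55.89 mg = 0.055890 g.
n(H2) = 0.055890 g / 2.016 g/mol = 0.027723 mol.
From the equation the H2:MgSO4 mole ratio is 1:1, so n(MgSO4) = 0.027723 × 1/1 = 0.027723 mol.
Mass of MgSO4 = 0.027723 mol × 120.37 g/mol = 3.3370 g.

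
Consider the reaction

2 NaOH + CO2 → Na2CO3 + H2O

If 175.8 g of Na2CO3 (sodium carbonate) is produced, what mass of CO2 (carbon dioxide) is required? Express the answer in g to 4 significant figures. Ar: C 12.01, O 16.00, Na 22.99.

M(Na2CO3) = 2(22.99) + 12.01 + 3(16.00) = 105.99 g/mol.
M(CO2) = 12.01 + 2(16.00) = 44.01 g/mol.
n(Na2CO3) = 175.80 g / 105.99 g/mol = 1.6586 mol.
From the equation the Na2CO3:CO2 mole ratio is 1:1, so n(CO2) = 1.6586 × 1/1 = 1.6586 mol.
Mass of CO2 = 1.6586 mol × 44.01 g/mol = 72.997 g.

73.00 g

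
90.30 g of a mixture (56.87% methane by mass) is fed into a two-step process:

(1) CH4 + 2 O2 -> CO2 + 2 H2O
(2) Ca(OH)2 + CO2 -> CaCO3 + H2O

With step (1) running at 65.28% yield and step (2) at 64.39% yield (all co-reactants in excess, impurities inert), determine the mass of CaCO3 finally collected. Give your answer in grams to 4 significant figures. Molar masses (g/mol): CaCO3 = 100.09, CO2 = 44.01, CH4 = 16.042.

Pure CH4 = 90.30 × 0.5687 = 51.354 g.
n(CH4) = 51.354 / 16.042 = 3.2012 mol.
Step 1 (CH4:CO2 = 1:1): theoretical n(CO2) = 3.2012 mol; at 65.28% yield, n(CO2) = 2.0897 mol.
Step 2 (CO2:CaCO3 = 1:1): theoretical n(CaCO3) = 2.0897 mol, so theoretical mass = 2.0897 × 100.09 = 209.16 g.
At 64.39% yield, actual mass of CaCO3 = 209.16 × 0.6439 = 134.68 g.

134.7 g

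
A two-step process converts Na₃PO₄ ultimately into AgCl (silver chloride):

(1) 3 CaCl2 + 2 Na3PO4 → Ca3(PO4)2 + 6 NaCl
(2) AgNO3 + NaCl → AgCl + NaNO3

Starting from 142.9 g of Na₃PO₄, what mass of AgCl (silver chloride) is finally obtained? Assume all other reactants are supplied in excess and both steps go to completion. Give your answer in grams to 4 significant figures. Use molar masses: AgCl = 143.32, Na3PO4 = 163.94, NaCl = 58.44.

n(Na3PO4) = 142.90 / 163.94 = 0.87166 mol.
Step 1 gives a 2:6 ratio of Na3PO4 to NaCl, so n(NaCl) = 2.6150 mol.
In step 2 the NaCl:AgCl ratio is 1:1, so n(AgCl) = 2.6150 mol.
Mass of AgCl = 2.6150 × 143.32 = 374.78 g.

374.8 g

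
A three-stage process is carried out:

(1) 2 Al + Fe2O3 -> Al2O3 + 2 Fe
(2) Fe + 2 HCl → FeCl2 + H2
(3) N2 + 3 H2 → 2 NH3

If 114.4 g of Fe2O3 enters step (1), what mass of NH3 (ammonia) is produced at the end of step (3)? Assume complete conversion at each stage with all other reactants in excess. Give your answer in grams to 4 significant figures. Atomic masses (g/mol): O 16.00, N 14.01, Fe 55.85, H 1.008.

16.27 g

M(Fe2O3) = 2(55.85) + 3(16.00) = 159.70 g/mol.
M(NH3) = 14.01 + 3(1.008) = 17.034 g/mol.
n(Fe2O3) = 114.4 / 159.70 = 0.71634 mol.
Reaction (1): Fe2O3→Fe ratio 1:2 ⇒ n(Fe) = 1.4327 mol.
Reaction (2): Fe→H2 ratio 1:1 ⇒ n(H2) = 1.4327 mol.
Reaction (3): H2→NH3 ratio 3:2 ⇒ n(NH3) = 0.95512 mol.
Mass of NH3 = 0.95512 × 17.034 = 16.270 g.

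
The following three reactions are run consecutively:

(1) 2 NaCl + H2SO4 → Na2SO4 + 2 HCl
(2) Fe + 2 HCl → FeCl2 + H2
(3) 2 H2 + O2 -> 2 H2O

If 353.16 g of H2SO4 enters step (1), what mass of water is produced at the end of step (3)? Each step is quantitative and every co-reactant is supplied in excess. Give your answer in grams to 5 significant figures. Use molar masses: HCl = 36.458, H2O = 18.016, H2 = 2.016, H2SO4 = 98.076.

n(H2SO4) = 353.16 / 98.076 = 3.60088 mol.
Reaction (1): H2SO4→HCl ratio 1:2 ⇒ n(HCl) = 7.20176 mol.
Reaction (2): HCl→H2 ratio 2:1 ⇒ n(H2) = 3.60088 mol.
Reaction (3): H2→H2O ratio 2:2 ⇒ n(H2O) = 3.60088 mol.
Mass of H2O = 3.60088 × 18.016 = 64.8735 g.

64.873 g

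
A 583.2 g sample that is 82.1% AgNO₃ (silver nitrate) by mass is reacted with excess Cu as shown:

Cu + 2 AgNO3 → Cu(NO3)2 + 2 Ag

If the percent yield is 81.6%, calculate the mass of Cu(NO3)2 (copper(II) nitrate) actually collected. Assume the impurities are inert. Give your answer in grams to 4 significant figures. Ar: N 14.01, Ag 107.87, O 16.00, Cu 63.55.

215.7 g

Pure AgNO3 available = 583.2 g × 0.821 = 478.81 g.
M(AgNO3) = 107.87 + 14.01 + 3(16.00) = 169.88 g/mol.
M(Cu(NO3)2) = 63.55 + 2(14.01) + 6(16.00) = 187.57 g/mol.
n(AgNO3) = 478.81 g / 169.88 g/mol = 2.8185 mol.
From the equation the AgNO3:Cu(NO3)2 mole ratio is 2:1, so n(Cu(NO3)2) = 2.8185 × 1/2 = 1.4093 mol.
Mass of Cu(NO3)2 = 1.4093 mol × 187.57 g/mol = 264.33 g.
Actual mass collected = 264.33 g × 0.816 = 215.70 g.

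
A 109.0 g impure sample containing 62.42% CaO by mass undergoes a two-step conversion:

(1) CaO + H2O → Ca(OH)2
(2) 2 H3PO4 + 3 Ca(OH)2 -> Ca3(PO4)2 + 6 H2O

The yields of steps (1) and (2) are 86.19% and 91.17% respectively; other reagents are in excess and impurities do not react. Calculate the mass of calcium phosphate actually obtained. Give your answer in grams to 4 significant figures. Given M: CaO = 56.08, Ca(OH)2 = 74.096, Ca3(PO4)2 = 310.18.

98.57 g

Pure CaO = 109.0 × 0.6242 = 68.038 g.
n(CaO) = 68.038 / 56.08 = 1.2132 mol.
Step 1 (CaO:Ca(OH)2 = 1:1): theoretical n(Ca(OH)2) = 1.2132 mol; at 86.19% yield, n(Ca(OH)2) = 1.0457 mol.
Step 2 (Ca(OH)2:Ca3(PO4)2 = 3:1): theoretical n(Ca3(PO4)2) = 0.34856 mol, so theoretical mass = 0.34856 × 310.18 = 108.12 g.
At 91.17% yield, actual mass of Ca3(PO4)2 = 108.12 × 0.9117 = 98.570 g.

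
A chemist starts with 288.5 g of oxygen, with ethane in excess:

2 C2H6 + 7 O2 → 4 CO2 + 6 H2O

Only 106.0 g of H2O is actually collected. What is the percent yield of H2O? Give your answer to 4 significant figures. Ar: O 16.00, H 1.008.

M(O2) = 2(16.00) = 32.00 g/mol.
M(H2O) = 2(1.008) + 16.00 = 18.016 g/mol.
n(O2) = 288.50 g / 32.00 g/mol = 9.0156 mol.
From the equation the O2:H2O mole ratio is 7:6, so n(H2O) = 9.0156 × 6/7 = 7.7277 mol.
Mass of H2O = 7.7277 mol × 18.016 g/mol = 139.22 g.
This is the theoretical yield. Percent yield = 106.0 g / 139.22 g × 100% = 76.137%.

76.14 %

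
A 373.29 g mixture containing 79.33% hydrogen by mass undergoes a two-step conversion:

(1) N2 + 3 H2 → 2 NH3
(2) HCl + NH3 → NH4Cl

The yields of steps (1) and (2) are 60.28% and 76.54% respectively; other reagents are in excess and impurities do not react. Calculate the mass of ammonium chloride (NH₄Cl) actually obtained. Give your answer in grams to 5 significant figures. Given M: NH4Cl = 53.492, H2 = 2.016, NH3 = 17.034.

2416.9 g

Pure H2 = 373.29 × 0.7933 = 296.131 g.
n(H2) = 296.131 / 2.016 = 146.890 mol.
Step 1 (H2:NH3 = 3:2): theoretical n(NH3) = 97.9269 mol; at 60.28% yield, n(NH3) = 59.0303 mol.
Step 2 (NH3:NH4Cl = 1:1): theoretical n(NH4Cl) = 59.0303 mol, so theoretical mass = 59.0303 × 53.492 = 3157.65 g.
At 76.54% yield, actual mass of NH4Cl = 3157.65 × 0.7654 = 2416.87 g.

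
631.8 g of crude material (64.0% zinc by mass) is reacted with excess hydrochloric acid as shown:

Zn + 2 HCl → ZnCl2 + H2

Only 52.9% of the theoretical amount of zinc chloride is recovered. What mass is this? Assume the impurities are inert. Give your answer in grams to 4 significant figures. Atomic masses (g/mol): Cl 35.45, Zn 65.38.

Pure Zn available = 631.8 g × 0.640 = 404.35 g.
M(Zn) = 65.38 g/mol.
M(ZnCl2) = 65.38 + 2(35.45) = 136.28 g/mol.
n(Zn) = 404.35 g / 65.38 g/mol = 6.1846 mol.
From the equation the Zn:ZnCl2 mole ratio is 1:1, so n(ZnCl2) = 6.1846 × 1/1 = 6.1846 mol.
Mass of ZnCl2 = 6.1846 mol × 136.28 g/mol = 842.84 g.
Actual mass collected = 842.84 g × 0.529 = 445.86 g.

445.9 g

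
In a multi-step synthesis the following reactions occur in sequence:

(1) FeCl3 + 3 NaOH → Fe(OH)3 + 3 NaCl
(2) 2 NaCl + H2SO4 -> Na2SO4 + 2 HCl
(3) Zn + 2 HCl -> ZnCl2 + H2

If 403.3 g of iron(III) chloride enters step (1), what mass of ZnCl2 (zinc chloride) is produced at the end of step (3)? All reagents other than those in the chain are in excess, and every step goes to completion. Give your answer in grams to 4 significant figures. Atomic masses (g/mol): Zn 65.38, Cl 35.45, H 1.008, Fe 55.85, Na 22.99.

508.3 g

M(FeCl3) = 55.85 + 3(35.45) = 162.20 g/mol.
M(ZnCl2) = 65.38 + 2(35.45) = 136.28 g/mol.
n(FeCl3) = 403.3 / 162.20 = 2.4864 mol.
Reaction (1): FeCl3→NaCl ratio 1:3 ⇒ n(NaCl) = 7.4593 mol.
Reaction (2): NaCl→HCl ratio 2:2 ⇒ n(HCl) = 7.4593 mol.
Reaction (3): HCl→ZnCl2 ratio 2:1 ⇒ n(ZnCl2) = 3.7297 mol.
Mass of ZnCl2 = 3.7297 × 136.28 = 508.28 g.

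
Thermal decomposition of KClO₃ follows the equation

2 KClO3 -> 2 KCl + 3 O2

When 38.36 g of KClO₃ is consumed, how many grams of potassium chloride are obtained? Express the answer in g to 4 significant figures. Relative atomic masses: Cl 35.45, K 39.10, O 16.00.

M(KClO3) = 39.10 + 35.45 + 3(16.00) = 122.55 g/mol.
M(KCl) = 39.10 + 35.45 = 74.55 g/mol.
n(KClO3) = 38.360 g / 122.55 g/mol = 0.31302 mol.
From the equation the KClO3:KCl mole ratio is 2:2, so n(KCl) = 0.31302 × 2/2 = 0.31302 mol.
Mass of KCl = 0.31302 mol × 74.55 g/mol = 23.335 g.

23.34 g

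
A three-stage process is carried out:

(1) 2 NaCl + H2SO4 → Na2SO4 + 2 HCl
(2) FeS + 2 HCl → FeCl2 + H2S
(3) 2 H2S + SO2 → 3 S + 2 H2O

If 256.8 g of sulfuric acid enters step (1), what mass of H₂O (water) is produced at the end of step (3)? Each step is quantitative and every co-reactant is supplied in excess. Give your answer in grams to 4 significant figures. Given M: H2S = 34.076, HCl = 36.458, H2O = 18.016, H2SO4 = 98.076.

47.17 g

n(H2SO4) = 256.8 / 98.076 = 2.6184 mol.
Reaction (1): H2SO4→HCl ratio 1:2 ⇒ n(HCl) = 5.2368 mol.
Reaction (2): HCl→H2S ratio 2:1 ⇒ n(H2S) = 2.6184 mol.
Reaction (3): H2S→H2O ratio 2:2 ⇒ n(H2O) = 2.6184 mol.
Mass of H2O = 2.6184 × 18.016 = 47.173 g.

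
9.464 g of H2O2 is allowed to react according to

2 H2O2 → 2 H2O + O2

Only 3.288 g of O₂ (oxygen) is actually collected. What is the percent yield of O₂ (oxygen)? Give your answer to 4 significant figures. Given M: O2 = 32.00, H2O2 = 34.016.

73.86 %

n(H2O2) = 9.4640 g / 34.016 g/mol = 0.27822 mol.
From the equation the H2O2:O2 mole ratio is 2:1, so n(O2) = 0.27822 × 1/2 = 0.13911 mol.
Mass of O2 = 0.13911 mol × 32.00 g/mol = 4.4516 g.
This is the theoretical yield. Percent yield = 3.288 g / 4.4516 g × 100% = 73.862%.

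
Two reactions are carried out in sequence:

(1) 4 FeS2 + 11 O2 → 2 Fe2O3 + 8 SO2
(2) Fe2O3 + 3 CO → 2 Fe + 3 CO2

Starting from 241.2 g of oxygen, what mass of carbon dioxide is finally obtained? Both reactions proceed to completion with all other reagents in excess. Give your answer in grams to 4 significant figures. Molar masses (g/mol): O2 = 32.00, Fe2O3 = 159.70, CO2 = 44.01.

n(O2) = 241.20 / 32.00 = 7.5375 mol.
Step 1 gives a 11:2 ratio of O2 to Fe2O3, so n(Fe2O3) = 1.3705 mol.
In step 2 the Fe2O3:CO2 ratio is 1:3, so n(CO2) = 4.1114 mol.
Mass of CO2 = 4.1114 × 44.01 = 180.94 g.

180.9 g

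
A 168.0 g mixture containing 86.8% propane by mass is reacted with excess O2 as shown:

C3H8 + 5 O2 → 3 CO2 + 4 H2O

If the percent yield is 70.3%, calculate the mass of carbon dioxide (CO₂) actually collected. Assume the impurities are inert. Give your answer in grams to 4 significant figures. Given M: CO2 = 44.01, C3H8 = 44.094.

307.0 g

Pure C3H8 available = 168.0 g × 0.868 = 145.82 g.
n(C3H8) = 145.82 g / 44.094 g/mol = 3.3071 mol.
From the equation the C3H8:CO2 mole ratio is 1:3, so n(CO2) = 3.3071 × 3/1 = 9.9213 mol.
Mass of CO2 = 9.9213 mol × 44.01 g/mol = 436.64 g.
Actual mass collected = 436.64 g × 0.703 = 306.96 g.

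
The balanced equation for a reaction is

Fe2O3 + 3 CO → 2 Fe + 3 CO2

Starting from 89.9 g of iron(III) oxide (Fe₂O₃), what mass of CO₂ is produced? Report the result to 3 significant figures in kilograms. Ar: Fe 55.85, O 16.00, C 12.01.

0.0743 kg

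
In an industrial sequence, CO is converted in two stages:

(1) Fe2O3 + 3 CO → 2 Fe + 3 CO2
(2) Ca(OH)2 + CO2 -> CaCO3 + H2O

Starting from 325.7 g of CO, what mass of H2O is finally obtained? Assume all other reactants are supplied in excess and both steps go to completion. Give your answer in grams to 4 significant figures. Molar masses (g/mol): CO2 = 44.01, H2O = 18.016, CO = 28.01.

n(CO) = 325.70 / 28.01 = 11.628 mol.
Step 1 gives a 3:3 ratio of CO to CO2, so n(CO2) = 11.628 mol.
In step 2 the CO2:H2O ratio is 1:1, so n(H2O) = 11.628 mol.
Mass of H2O = 11.628 × 18.016 = 209.49 g.

209.5 g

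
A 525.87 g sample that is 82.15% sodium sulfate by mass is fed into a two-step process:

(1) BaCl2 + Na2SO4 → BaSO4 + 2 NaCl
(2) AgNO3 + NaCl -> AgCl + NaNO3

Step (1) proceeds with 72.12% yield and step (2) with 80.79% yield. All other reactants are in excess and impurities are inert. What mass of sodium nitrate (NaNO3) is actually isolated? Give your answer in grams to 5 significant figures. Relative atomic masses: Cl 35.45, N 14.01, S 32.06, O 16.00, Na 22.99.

301.26 g

Pure Na2SO4 = 525.87 × 0.8215 = 432.002 g.
M(Na2SO4) = 2(22.99) + 32.06 + 4(16.00) = 142.04 g/mol.
M(NaNO3) = 22.99 + 14.01 + 3(16.00) = 85.00 g/mol.
n(Na2SO4) = 432.002 / 142.04 = 3.04141 mol.
Step 1 (Na2SO4:NaCl = 1:2): theoretical n(NaCl) = 6.08282 mol; at 72.12% yield, n(NaCl) = 4.38693 mol.
Step 2 (NaCl:NaNO3 = 1:1): theoretical n(NaNO3) = 4.38693 mol, so theoretical mass = 4.38693 × 85.00 = 372.889 g.
At 80.79% yield, actual mass of NaNO3 = 372.889 × 0.8079 = 301.257 g.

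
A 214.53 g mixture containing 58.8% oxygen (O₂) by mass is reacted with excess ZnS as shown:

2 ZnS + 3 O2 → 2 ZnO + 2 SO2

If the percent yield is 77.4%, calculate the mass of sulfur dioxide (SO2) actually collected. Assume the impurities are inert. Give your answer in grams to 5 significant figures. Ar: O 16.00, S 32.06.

130.30 g

Pure O2 available = 214.53 g × 0.588 = 126.144 g.
M(O2) = 2(16.00) = 32.00 g/mol.
M(SO2) = 32.06 + 2(16.00) = 64.06 g/mol.
n(O2) = 126.144 g / 32.00 g/mol = 3.94199 mol.
From the equation the O2:SO2 mole ratio is 3:2, so n(SO2) = 3.94199 × 2/3 = 2.62799 mol.
Mass of SO2 = 2.62799 mol × 64.06 g/mol = 168.349 g.
Actual mass collected = 168.349 g × 0.774 = 130.302 g.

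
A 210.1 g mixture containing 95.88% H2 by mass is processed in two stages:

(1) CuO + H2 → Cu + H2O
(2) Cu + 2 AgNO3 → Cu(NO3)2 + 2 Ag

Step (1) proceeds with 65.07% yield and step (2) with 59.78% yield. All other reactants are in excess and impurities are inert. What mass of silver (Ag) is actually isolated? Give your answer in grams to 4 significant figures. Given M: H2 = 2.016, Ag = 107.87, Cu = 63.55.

8386 g

Pure H2 = 210.1 × 0.9588 = 201.44 g.
n(H2) = 201.44 / 2.016 = 99.923 mol.
Step 1 (H2:Cu = 1:1): theoretical n(Cu) = 99.923 mol; at 65.07% yield, n(Cu) = 65.020 mol.
Step 2 (Cu:Ag = 1:2): theoretical n(Ag) = 130.04 mol, so theoretical mass = 130.04 × 107.87 = 14027 g.
At 59.78% yield, actual mass of Ag = 14027 × 0.5978 = 8385.5 g.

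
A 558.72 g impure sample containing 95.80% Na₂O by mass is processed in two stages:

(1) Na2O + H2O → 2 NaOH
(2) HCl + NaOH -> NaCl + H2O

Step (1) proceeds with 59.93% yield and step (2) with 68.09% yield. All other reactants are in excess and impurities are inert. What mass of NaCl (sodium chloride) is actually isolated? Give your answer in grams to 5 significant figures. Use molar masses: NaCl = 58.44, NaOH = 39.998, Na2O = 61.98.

411.88 g

Pure Na2O = 558.72 × 0.9580 = 535.254 g.
n(Na2O) = 535.254 / 61.98 = 8.63591 mol.
Step 1 (Na2O:NaOH = 1:2): theoretical n(NaOH) = 17.2718 mol; at 59.93% yield, n(NaOH) = 10.3510 mol.
Step 2 (NaOH:NaCl = 1:1): theoretical n(NaCl) = 10.3510 mol, so theoretical mass = 10.3510 × 58.44 = 604.913 g.
At 68.09% yield, actual mass of NaCl = 604.913 × 0.6809 = 411.885 g.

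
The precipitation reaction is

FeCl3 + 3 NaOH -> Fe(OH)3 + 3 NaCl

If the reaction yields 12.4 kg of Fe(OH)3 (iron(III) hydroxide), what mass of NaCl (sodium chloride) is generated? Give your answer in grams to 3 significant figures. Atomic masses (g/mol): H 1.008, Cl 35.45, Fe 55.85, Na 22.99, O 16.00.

M(Fe(OH)3) = 55.85 + 3(16.00) + 3(1.008) = 106.874 g/mol.
M(NaCl) = 22.99 + 35.45 = 58.44 g/mol.
Convert: 12.4 kg = 12400 g.
n(Fe(OH)3) = 12400 g / 106.874 g/mol = 116.0 mol.
From the equation the Fe(OH)3:NaCl mole ratio is 1:3, so n(NaCl) = 116.0 × 3/1 = 348.1 mol.
Mass of NaCl = 348.1 mol × 58.44 g/mol = 20340 g.

20300 g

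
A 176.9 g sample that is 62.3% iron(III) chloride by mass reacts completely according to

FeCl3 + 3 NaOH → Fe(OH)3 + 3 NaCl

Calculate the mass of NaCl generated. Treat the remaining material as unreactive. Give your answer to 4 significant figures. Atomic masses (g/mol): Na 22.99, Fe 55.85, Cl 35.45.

Mass of pure FeCl3 = 176.9 g × 0.623 = 110.21 g.
M(FeCl3) = 55.85 + 3(35.45) = 162.20 g/mol.
M(NaCl) = 22.99 + 35.45 = 58.44 g/mol.
n(FeCl3) = 110.21 g / 162.20 g/mol = 0.67946 mol.
From the equation the FeCl3:NaCl mole ratio is 1:3, so n(NaCl) = 0.67946 × 3/1 = 2.0384 mol.
Mass of NaCl = 2.0384 mol × 58.44 g/mol = 119.12 g.

119.1 g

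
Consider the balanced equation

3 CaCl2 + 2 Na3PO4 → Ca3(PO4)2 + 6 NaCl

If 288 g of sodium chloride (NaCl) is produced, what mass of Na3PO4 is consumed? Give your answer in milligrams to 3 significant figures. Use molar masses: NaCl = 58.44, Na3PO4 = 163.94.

n(NaCl) = 288.0 g / 58.44 g/mol = 4.928 mol.
From the equation the NaCl:Na3PO4 mole ratio is 6:2, so n(Na3PO4) = 4.928 × 2/6 = 1.643 mol.
Mass of Na3PO4 = 1.643 mol × 163.94 g/mol = 269.3 g.
Converting to mg: 269.3 g = 269000 mg.

269000 mg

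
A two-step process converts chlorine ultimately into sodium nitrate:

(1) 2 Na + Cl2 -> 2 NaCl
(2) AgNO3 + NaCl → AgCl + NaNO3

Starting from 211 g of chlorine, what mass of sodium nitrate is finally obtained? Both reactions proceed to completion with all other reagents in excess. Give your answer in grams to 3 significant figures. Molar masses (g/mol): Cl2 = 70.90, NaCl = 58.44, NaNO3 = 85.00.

506 g

n(Cl2) = 211.0 / 70.90 = 2.976 mol.
Step 1 gives a 1:2 ratio of Cl2 to NaCl, so n(NaCl) = 5.952 mol.
In step 2 the NaCl:NaNO3 ratio is 1:1, so n(NaNO3) = 5.952 mol.
Mass of NaNO3 = 5.952 × 85.00 = 505.9 g.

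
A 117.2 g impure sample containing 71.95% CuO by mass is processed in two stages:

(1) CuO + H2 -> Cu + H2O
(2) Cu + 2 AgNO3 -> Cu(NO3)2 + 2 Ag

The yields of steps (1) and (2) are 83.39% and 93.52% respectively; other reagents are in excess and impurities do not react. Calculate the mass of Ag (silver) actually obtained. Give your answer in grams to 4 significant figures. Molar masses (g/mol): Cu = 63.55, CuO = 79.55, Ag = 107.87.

Pure CuO = 117.2 × 0.7195 = 84.325 g.
n(CuO) = 84.325 / 79.55 = 1.0600 mol.
Step 1 (CuO:Cu = 1:1): theoretical n(Cu) = 1.0600 mol; at 83.39% yield, n(Cu) = 0.88396 mol.
Step 2 (Cu:Ag = 1:2): theoretical n(Ag) = 1.7679 mol, so theoretical mass = 1.7679 × 107.87 = 190.71 g.
At 93.52% yield, actual mass of Ag = 190.71 × 0.9352 = 178.35 g.

178.3 g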